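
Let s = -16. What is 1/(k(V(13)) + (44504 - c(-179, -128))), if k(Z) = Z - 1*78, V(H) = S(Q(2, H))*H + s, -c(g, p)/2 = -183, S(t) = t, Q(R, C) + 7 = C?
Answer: 1/44122 ≈ 2.2664e-5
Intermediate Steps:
Q(R, C) = -7 + C
c(g, p) = 366 (c(g, p) = -2*(-183) = 366)
V(H) = -16 + H*(-7 + H) (V(H) = (-7 + H)*H - 16 = H*(-7 + H) - 16 = -16 + H*(-7 + H))
k(Z) = -78 + Z (k(Z) = Z - 78 = -78 + Z)
1/(k(V(13)) + (44504 - c(-179, -128))) = 1/((-78 + (-16 + 13*(-7 + 13))) + (44504 - 1*366)) = 1/((-78 + (-16 + 13*6)) + (44504 - 366)) = 1/((-78 + (-16 + 78)) + 44138) = 1/((-78 + 62) + 44138) = 1/(-16 + 44138) = 1/44122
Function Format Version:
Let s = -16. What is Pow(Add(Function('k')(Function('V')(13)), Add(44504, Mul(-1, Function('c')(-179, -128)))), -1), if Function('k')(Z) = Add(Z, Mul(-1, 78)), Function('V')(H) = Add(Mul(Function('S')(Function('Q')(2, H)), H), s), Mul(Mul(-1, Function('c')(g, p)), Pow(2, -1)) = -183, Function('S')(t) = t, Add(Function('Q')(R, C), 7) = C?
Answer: Rational(1, 44122) ≈ 2.2664e-5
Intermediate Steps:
Function('Q')(R, C) = Add(-7, C)
Function('c')(g, p) = 366 (Function('c')(g, p) = Mul(-2, -183) = 366)
Function('V')(H) = Add(-16, Mul(H, Add(-7, H))) (Function('V')(H) = Add(Mul(Add(-7, H), H), -16) = Add(Mul(H, Add(-7, H)), -16) = Add(-16, Mul(H, Add(-7, H))))
Function('k')(Z) = Add(-78, Z) (Function('k')(Z) = Add(Z, -78) = Add(-78, Z))
Pow(Add(Function('k')(Function('V')(13)), Add(44504, Mul(-1, Function('c')(-179, -128)))), -1) = Pow(Add(Add(-78, Add(-16, Mul(13, Add(-7, 13)))), Add(44504, Mul(-1, 366))), -1) = Pow(Add(Add(-78, Add(-16, Mul(13, 6))), Add(44504, -366)), -1) = Pow(Add(Add(-78, Add(-16, 78)), 44138), -1) = Pow(Add(Add(-78, 62), 44138), -1) = Pow(Add(-16, 44138), -1) = Pow(44122, -1) = Rational(1, 44122)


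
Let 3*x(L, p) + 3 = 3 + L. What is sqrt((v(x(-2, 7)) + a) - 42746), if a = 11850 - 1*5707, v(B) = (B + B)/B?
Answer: I*sqrt(36601) ≈ 191.31*I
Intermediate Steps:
x(L, p) = L/3 (x(L, p) = -1 + (3 + L)/3 = -1 + (1 + L/3) = L/3)
v(B) = 2 (v(B) = (2*B)/B = 2)
a = 6143 (a = 11850 - 5707 = 6143)
sqrt((v(x(-2, 7)) + a) - 42746) = sqrt((2 + 6143) - 42746) = sqrt(6145 - 42746) = sqrt(-36601) = I*sqrt(36601)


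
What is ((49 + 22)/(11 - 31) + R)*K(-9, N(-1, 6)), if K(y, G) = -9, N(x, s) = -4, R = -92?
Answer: 17199/20 ≈ 859.95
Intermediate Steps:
((49 + 22)/(11 - 31) + R)*K(-9, N(-1, 6)) = ((49 + 22)/(11 - 31) - 92)*(-9) = (71/(-20) - 92)*(-9) = (71*(-1/20) - 92)*(-9) = (-71/20 - 92)*(-9) = -1911/20*(-9) = 17199/20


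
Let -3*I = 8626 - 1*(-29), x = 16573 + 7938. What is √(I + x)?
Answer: √21626 ≈ 147.06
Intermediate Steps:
x = 24511
I = -2885 (I = -(8626 - 1*(-29))/3 = -(8626 + 29)/3 = -⅓*8655 = -2885)
√(I + x) = √(-2885 + 24511) = √21626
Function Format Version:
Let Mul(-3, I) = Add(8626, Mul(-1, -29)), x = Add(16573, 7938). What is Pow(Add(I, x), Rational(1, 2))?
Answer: Pow(21626, Rational(1, 2)) ≈ 147.06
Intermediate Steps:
x = 24511
I = -2885 (I = Mul(Rational(-1, 3), Add(8626, Mul(-1, -29))) = Mul(Rational(-1, 3), Add(8626, 29)) = Mul(Rational(-1, 3), 8655) = -2885)
Pow(Add(I, x), Rational(1, 2)) = Pow(Add(-2885, 24511), Rational(1, 2)) = Pow(21626, Rational(1, 2))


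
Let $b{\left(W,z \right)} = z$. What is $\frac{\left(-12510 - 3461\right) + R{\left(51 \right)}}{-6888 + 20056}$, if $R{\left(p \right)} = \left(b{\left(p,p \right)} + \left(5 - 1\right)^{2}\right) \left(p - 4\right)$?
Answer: $- \frac{6411}{6584} \approx -0.97372$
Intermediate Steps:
$R{\left(p \right)} = \left(-4 + p\right) \left(16 + p\right)$ ($R{\left(p \right)} = \left(p + \left(5 - 1\right)^{2}\right) \left(p - 4\right) = \left(p + 4^{2}\right) \left(-4 + p\right) = \left(p + 16\right) \left(-4 + p\right) = \left(16 + p\right) \left(-4 + p\right) = \left(-4 + p\right) \left(16 + p\right)$)
$\frac{\left(-12510 - 3461\right) + R{\left(51 \right)}}{-6888 + 20056} = \frac{\left(-12510 - 3461\right) + \left(-64 + 51^{2} + 12 \cdot 51\right)}{-6888 + 20056} = \frac{-15971 + \left(-64 + 2601 + 612\right)}{13168} = \left(-15971 + 3149\right) \frac{1}{13168} = \left(-12822\right) \frac{1}{13168} = - \frac{6411}{6584}$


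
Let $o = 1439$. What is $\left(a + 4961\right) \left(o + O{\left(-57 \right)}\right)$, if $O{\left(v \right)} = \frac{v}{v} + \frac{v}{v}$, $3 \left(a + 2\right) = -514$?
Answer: $\frac{20697083}{3} \approx 6.899 \cdot 10^{6}$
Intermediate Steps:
$a = - \frac{520}{3}$ ($a = -2 + \frac{1}{3} \left(-514\right) = -2 - \frac{514}{3} = - \frac{520}{3} \approx -173.33$)
$O{\left(v \right)} = 2$ ($O{\left(v \right)} = 1 + 1 = 2$)
$\left(a + 4961\right) \left(o + O{\left(-57 \right)}\right) = \left(- \frac{520}{3} + 4961\right) \left(1439 + 2\right) = \frac{14363}{3} \cdot 1441 = \frac{20697083}{3}$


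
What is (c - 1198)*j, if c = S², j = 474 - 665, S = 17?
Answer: 173619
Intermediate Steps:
j = -191
c = 289 (c = 17² = 289)
(c - 1198)*j = (289 - 1198)*(-191) = -909*(-191) = 173619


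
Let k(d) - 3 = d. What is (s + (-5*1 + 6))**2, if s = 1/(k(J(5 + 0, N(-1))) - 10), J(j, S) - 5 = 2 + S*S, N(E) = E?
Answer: 4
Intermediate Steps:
J(j, S) = 7 + S**2 (J(j, S) = 5 + (2 + S*S) = 5 + (2 + S**2) = 7 + S**2)
k(d) = 3 + d
s = 1 (s = 1/((3 + (7 + (-1)**2)) - 10) = 1/((3 + (7 + 1)) - 10) = 1/((3 + 8) - 10) = 1/(11 - 10) = 1/1 = 1)
(s + (-5*1 + 6))**2 = (1 + (-5*1 + 6))**2 = (1 + (-5 + 6))**2 = (1 + 1)**2 = 2**2 = 4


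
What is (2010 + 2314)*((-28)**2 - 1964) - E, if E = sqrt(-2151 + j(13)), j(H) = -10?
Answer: -5102320 - I*sqrt(2161) ≈ -5.1023e+6 - 46.487*I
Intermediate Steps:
E = I*sqrt(2161) (E = sqrt(-2151 - 10) = sqrt(-2161) = I*sqrt(2161) ≈ 46.487*I)
(2010 + 2314)*((-28)**2 - 1964) - E = (2010 + 2314)*((-28)**2 - 1964) - I*sqrt(2161) = 4324*(784 - 1964) - I*sqrt(2161) = 4324*(-1180) - I*sqrt(2161) = -5102320 - I*sqrt(2161)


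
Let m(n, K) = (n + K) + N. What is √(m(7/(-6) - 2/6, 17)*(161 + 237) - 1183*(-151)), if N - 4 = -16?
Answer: 7*√3674 ≈ 424.29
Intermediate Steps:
N = -12 (N = 4 - 16 = -12)
m(n, K) = -12 + K + n (m(n, K) = (n + K) - 12 = (K + n) - 12 = -12 + K + n)
√(m(7/(-6) - 2/6, 17)*(161 + 237) - 1183*(-151)) = √((-12 + 17 + (7/(-6) - 2/6))*(161 + 237) - 1183*(-151)) = √((-12 + 17 + (7*(-⅙) - 2*⅙))*398 + 178633) = √((-12 + 17 + (-7/6 - ⅓))*398 + 178633) = √((-12 + 17 - 3/2)*398 + 178633) = √((7/2)*398 + 178633) = √(1393 + 178633) = √180026 = 7*√3674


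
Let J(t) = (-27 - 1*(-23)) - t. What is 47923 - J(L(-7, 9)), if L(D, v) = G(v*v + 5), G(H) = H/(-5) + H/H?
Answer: 239554/5 ≈ 47911.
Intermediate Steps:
G(H) = 1 - H/5 (G(H) = H*(-1/5) + 1 = -H/5 + 1 = 1 - H/5)
L(D, v) = -v**2/5 (L(D, v) = 1 - (v*v + 5)/5 = 1 - (v**2 + 5)/5 = 1 - (5 + v**2)/5 = 1 + (-1 - v**2/5) = -v**2/5)
J(t) = -4 - t (J(t) = (-27 + 23) - t = -4 - t)
47923 - J(L(-7, 9)) = 47923 - (-4 - (-1)*9**2/5) = 47923 - (-4 - (-1)*81/5) = 47923 - (-4 - 1*(-81/5)) = 47923 - (-4 + 81/5) = 47923 - 1*61/5 = 47923 - 61/5 = 239554/5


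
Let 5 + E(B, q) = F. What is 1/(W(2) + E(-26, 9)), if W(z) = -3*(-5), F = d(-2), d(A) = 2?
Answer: 1/12 ≈ 0.083333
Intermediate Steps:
F = 2
E(B, q) = -3 (E(B, q) = -5 + 2 = -3)
W(z) = 15
1/(W(2) + E(-26, 9)) = 1/(15 - 3) = 1/12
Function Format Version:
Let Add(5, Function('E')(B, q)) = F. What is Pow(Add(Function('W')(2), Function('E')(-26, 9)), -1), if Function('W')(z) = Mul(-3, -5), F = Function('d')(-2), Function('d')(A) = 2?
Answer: Rational(1, 12) ≈ 0.083333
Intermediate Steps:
F = 2
Function('E')(B, q) = -3 (Function('E')(B, q) = Add(-5, 2) = -3)
Function('W')(z) = 15
Pow(Add(Function('W')(2), Function('E')(-26, 9)), -1) = Pow(Add(15, -3), -1) = Pow(12, -1) = Rational(1, 12)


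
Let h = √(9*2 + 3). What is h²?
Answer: 21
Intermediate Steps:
h = √21 (h = √(18 + 3) = √21 ≈ 4.5826)
h² = (√21)² = 21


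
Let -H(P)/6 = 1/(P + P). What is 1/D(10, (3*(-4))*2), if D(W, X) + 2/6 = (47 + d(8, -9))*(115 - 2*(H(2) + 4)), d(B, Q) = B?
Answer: 3/18149 ≈ 0.00016530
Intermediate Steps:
H(P) = -3/P (H(P) = -6/(P + P) = -6*1/(2*P) = -3/P)
D(W, X) = 18149/3 (D(W, X) = -⅓ + (47 + 8)*(115 - 2*(-3/2 + 4)) = -⅓ + 55*(115 - 2*(-3*½ + 4)) = -⅓ + 55*(115 - 2*(-3/2 + 4)) = -⅓ + 55*(115 - 2*5/2) = -⅓ + 55*(115 - 5) = -⅓ + 55*110 = -⅓ + 6050 = 18149/3)
1/D(10, (3*(-4))*2) = 1/(18149/3) = 3/18149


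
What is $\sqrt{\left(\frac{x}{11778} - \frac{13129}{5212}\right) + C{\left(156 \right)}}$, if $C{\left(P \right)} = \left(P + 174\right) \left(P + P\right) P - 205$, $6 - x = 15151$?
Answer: $\frac{\sqrt{22383743118908446227}}{1180518} \approx 4007.7$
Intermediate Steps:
$x = -15145$ ($x = 6 - 15151 = -15145$)
$C{\left(P \right)} = -205 + 2 P^{2} \left(174 + P\right)$ ($C{\left(P \right)} = \left(174 + P\right) 2 P P - 205 = 2 P \left(174 + P\right) P - 205 = 2 P^{2} \left(174 + P\right) - 205 = -205 + 2 P^{2} \left(174 + P\right)$)
$\sqrt{\left(\frac{x}{11778} - \frac{13129}{5212}\right) + C{\left(156 \right)}} = \sqrt{\left(- \frac{15145}{11778} - \frac{13129}{5212}\right) + \left(-205 + 2 \cdot 156^{3} + 348 \cdot 156^{2}\right)} = \sqrt{\left(\left(-15145\right) \frac{1}{11778} - \frac{13129}{5212}\right) + \left(-205 + 2 \cdot 3796416 + 348 \cdot 24336\right)} = \sqrt{\left(- \frac{1165}{906} - \frac{13129}{5212}\right) + \left(-205 + 7592832 + 8468928\right)} = \sqrt{- \frac{8983427}{2361036} + 16061555} = \sqrt{\frac{37921900587553}{2361036}} = \frac{\sqrt{22383743118908446227}}{1180518}$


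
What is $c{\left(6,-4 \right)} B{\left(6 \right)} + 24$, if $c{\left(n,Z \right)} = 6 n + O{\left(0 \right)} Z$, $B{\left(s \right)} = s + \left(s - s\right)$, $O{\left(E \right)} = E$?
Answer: $240$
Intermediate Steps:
$B{\left(s \right)} = s$ ($B{\left(s \right)} = s + 0 = s$)
$c{\left(n,Z \right)} = 6 n$ ($c{\left(n,Z \right)} = 6 n + 0 Z = 6 n + 0 = 6 n$)
$c{\left(6,-4 \right)} B{\left(6 \right)} + 24 = 6 \cdot 6 \cdot 6 + 24 = 36 \cdot 6 + 24 = 216 + 24 = 240$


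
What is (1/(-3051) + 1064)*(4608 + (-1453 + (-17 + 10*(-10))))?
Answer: 9862146994/3051 ≈ 3.2324e+6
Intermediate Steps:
(1/(-3051) + 1064)*(4608 + (-1453 + (-17 + 10*(-10)))) = (-1/3051 + 1064)*(4608 + (-1453 + (-17 - 100))) = 3246263*(4608 + (-1453 - 117))/3051 = 3246263*(4608 - 1570)/3051 = (3246263/3051)*3038 = 9862146994/3051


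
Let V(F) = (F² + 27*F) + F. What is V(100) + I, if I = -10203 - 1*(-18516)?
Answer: 21113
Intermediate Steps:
I = 8313 (I = -10203 + 18516 = 8313)
V(F) = F² + 28*F
V(100) + I = 100*(28 + 100) + 8313 = 100*128 + 8313 = 12800 + 8313 = 21113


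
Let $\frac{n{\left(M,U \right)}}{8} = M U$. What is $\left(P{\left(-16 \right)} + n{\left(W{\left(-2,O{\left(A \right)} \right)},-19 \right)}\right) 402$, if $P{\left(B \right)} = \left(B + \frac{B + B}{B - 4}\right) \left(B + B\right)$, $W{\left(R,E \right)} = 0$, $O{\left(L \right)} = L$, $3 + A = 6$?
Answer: $\frac{926208}{5} \approx 1.8524 \cdot 10^{5}$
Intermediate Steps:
$A = 3$ ($A = -3 + 6 = 3$)
$P{\left(B \right)} = 2 B \left(B + \frac{2 B}{-4 + B}\right)$ ($P{\left(B \right)} = \left(B + \frac{2 B}{-4 + B}\right) 2 B = 2 B \left(B + \frac{2 B}{-4 + B}\right)$)
$n{\left(M,U \right)} = 8 M U$
$\left(P{\left(-16 \right)} + n{\left(W{\left(-2,O{\left(A \right)} \right)},-19 \right)}\right) 402 = \left(\frac{2 \left(-16\right)^{2} \left(-2 - 16\right)}{-4 - 16} + 8 \cdot 0 \left(-19\right)\right) 402 = \left(2 \cdot 256 \frac{1}{-20} \left(-18\right) + 0\right) 402 = \left(2 \cdot 256 \left(- \frac{1}{20}\right) \left(-18\right) + 0\right) 402 = \left(\frac{2304}{5} + 0\right) 402 = \frac{2304}{5} \cdot 402 = \frac{926208}{5}$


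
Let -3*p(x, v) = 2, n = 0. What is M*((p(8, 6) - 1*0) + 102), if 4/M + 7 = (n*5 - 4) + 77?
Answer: 608/99 ≈ 6.1414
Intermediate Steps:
p(x, v) = -⅔ (p(x, v) = -⅓*2 = -⅔)
M = 2/33 (M = 4/(-7 + ((0*5 - 4) + 77)) = 4/(-7 + ((0 - 4) + 77)) = 4/(-7 + (-4 + 77)) = 4/(-7 + 73) = 4/66 = 4*(1/66) = 2/33 ≈ 0.060606)
M*((p(8, 6) - 1*0) + 102) = 2*((-⅔ - 1*0) + 102)/33 = 2*((-⅔ + 0) + 102)/33 = 2*(-⅔ + 102)/33 = (2/33)*(304/3) = 608/99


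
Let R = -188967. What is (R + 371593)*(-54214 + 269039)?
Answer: 39232630450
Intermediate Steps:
(R + 371593)*(-54214 + 269039) = (-188967 + 371593)*(-54214 + 269039) = 182626*214825 = 39232630450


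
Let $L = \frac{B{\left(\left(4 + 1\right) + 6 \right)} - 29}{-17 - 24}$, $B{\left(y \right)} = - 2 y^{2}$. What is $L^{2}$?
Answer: $\frac{73441}{1681} \approx 43.689$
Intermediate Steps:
$L = \frac{271}{41}$ ($L = \frac{- 2 \left(\left(4 + 1\right) + 6\right)^{2} - 29}{-17 - 24} = \frac{- 2 \left(5 + 6\right)^{2} - 29}{-41} = \left(- 2 \cdot 11^{2} - 29\right) \left(- \frac{1}{41}\right) = \left(\left(-2\right) 121 - 29\right) \left(- \frac{1}{41}\right) = \left(-242 - 29\right) \left(- \frac{1}{41}\right) = \left(-271\right) \left(- \frac{1}{41}\right) = \frac{271}{41} \approx 6.6098$)
$L^{2} = \left(\frac{271}{41}\right)^{2} = \frac{73441}{1681}$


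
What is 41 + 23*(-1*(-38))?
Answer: 915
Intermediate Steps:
41 + 23*(-1*(-38)) = 41 + 23*38 = 41 + 874 = 915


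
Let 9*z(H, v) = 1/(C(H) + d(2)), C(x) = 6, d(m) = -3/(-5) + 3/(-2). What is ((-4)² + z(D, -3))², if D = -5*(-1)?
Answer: 54081316/210681 ≈ 256.70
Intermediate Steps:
D = 5
d(m) = -9/10 (d(m) = -3*(-⅕) + 3*(-½) = ⅗ - 3/2 = -9/10)
z(H, v) = 10/459 (z(H, v) = 1/(9*(6 - 9/10)) = 1/(9*(51/10)) = (⅑)*(10/51) = 10/459)
((-4)² + z(D, -3))² = ((-4)² + 10/459)² = (16 + 10/459)² = (7354/459)² = 54081316/210681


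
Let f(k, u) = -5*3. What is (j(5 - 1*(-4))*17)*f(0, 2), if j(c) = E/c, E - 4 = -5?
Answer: 85/3 ≈ 28.333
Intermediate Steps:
f(k, u) = -15
E = -1 (E = 4 - 5 = -1)
j(c) = -1/c
(j(5 - 1*(-4))*17)*f(0, 2) = (-1/(5 - 1*(-4))*17)*(-15) = (-1/(5 + 4)*17)*(-15) = (-1/9*17)*(-15) = (-1*1/9*17)*(-15) = -1/9*17*(-15) = -17/9*(-15) = 85/3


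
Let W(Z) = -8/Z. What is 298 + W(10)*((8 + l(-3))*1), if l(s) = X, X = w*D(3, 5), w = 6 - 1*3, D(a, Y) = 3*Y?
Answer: 1278/5 ≈ 255.60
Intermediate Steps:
w = 3 (w = 6 - 3 = 3)
X = 45 (X = 3*(3*5) = 3*15 = 45)
l(s) = 45
298 + W(10)*((8 + l(-3))*1) = 298 + (-8/10)*((8 + 45)*1) = 298 + (-8*⅒)*(53*1) = 298 - ⅘*53 = 298 - 212/5 = 1278/5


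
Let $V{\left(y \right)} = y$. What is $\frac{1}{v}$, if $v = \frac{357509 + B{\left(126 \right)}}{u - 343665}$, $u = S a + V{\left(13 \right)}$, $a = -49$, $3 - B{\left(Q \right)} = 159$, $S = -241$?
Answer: $- \frac{331843}{357353} \approx -0.92861$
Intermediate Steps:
$B{\left(Q \right)} = -156$ ($B{\left(Q \right)} = 3 - 159 = -156$)
$u = 11822$ ($u = \left(-241\right) \left(-49\right) + 13 = 11809 + 13 = 11822$)
$v = - \frac{357353}{331843}$ ($v = \frac{357509 - 156}{11822 - 343665} = \frac{357353}{-331843} = 357353 \left(- \frac{1}{331843}\right) = - \frac{357353}{331843} \approx -1.0769$)
$\frac{1}{v} = \frac{1}{- \frac{357353}{331843}} = - \frac{331843}{357353}$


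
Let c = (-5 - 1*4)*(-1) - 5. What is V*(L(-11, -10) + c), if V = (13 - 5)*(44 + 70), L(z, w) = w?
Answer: -5472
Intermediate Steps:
V = 912 (V = 8*114 = 912)
c = 4 (c = (-5 - 4)*(-1) - 5 = -9*(-1) - 5 = 9 - 5 = 4)
V*(L(-11, -10) + c) = 912*(-10 + 4) = 912*(-6) = -5472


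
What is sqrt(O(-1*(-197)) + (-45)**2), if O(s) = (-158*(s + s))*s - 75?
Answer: I*sqrt(12261694) ≈ 3501.7*I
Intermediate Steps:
O(s) = -75 - 316*s**2 (O(s) = (-316*s)*s - 75 = -316*s**2 - 75 = -75 - 316*s**2)
sqrt(O(-1*(-197)) + (-45)**2) = sqrt((-75 - 316*(-1*(-197))**2) + (-45)**2) = sqrt((-75 - 316*197**2) + 2025) = sqrt((-75 - 316*38809) + 2025) = sqrt((-75 - 12263644) + 2025) = sqrt(-12263719 + 2025) = sqrt(-12261694) = I*sqrt(12261694)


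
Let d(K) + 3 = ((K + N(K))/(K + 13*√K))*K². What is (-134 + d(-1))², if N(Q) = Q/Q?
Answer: 18769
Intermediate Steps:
N(Q) = 1
d(K) = -3 + K²*(1 + K)/(K + 13*√K) (d(K) = -3 + ((K + 1)/(K + 13*√K))*K² = -3 + ((1 + K)/(K + 13*√K))*K² = -3 + K²*(1 + K)/(K + 13*√K))
(-134 + d(-1))² = (-134 + ((-1)² + (-1)³ - 39*I - 3*(-1))/(-1 + 13*√(-1)))² = (-134 + (1 - 1 - 39*I + 3)/(-1 + 13*I))² = (-134 + ((-1 - 13*I)/170)*(3 - 39*I))² = (-134 + (-1 - 13*I)*(3 - 39*I)/170)²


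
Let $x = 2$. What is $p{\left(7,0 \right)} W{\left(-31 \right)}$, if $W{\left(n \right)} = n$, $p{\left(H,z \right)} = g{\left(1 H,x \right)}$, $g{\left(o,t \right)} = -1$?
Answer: $31$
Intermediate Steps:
$p{\left(H,z \right)} = -1$
$p{\left(7,0 \right)} W{\left(-31 \right)} = \left(-1\right) \left(-31\right) = 31$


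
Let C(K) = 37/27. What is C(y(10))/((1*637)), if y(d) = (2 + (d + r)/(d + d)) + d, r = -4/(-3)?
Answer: 37/17199 ≈ 0.0021513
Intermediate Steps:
r = 4/3 (r = -4*(-1/3) = 4/3 ≈ 1.3333)
y(d) = 2 + d + (4/3 + d)/(2*d) (y(d) = (2 + (d + 4/3)/(d + d)) + d = (2 + (4/3 + d)/((2*d))) + d = (2 + (4/3 + d)*(1/(2*d))) + d = (2 + (4/3 + d)/(2*d)) + d = 2 + d + (4/3 + d)/(2*d))
C(K) = 37/27 (C(K) = 37*(1/27) = 37/27)
C(y(10))/((1*637)) = 37/(27*((1*637))) = (37/27)/637 = (37/27)*(1/637) = 37/17199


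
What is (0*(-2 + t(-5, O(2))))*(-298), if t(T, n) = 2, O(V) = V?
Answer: 0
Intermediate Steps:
(0*(-2 + t(-5, O(2))))*(-298) = (0*(-2 + 2))*(-298) = (0*0)*(-298) = 0*(-298) = 0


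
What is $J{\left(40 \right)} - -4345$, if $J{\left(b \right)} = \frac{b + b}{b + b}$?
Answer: $4346$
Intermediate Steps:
$J{\left(b \right)} = 1$ ($J{\left(b \right)} = \frac{2 b}{2 b} = 2 b \frac{1}{2 b} = 1$)
$J{\left(40 \right)} - -4345 = 1 - -4345 = 1 + 4345 = 4346$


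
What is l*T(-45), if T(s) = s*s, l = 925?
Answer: 1873125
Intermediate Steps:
T(s) = s²
l*T(-45) = 925*(-45)² = 925*2025 = 1873125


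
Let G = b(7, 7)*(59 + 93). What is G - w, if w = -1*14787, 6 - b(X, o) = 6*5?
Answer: 11139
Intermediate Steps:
b(X, o) = -24 (b(X, o) = 6 - 6*5 = 6 - 1*30 = 6 - 30 = -24)
G = -3648 (G = -24*(59 + 93) = -24*152 = -3648)
w = -14787
G - w = -3648 - 1*(-14787) = -3648 + 14787 = 11139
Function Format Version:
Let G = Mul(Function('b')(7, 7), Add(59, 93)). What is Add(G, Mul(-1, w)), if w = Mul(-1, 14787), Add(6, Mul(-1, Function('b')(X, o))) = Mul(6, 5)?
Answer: 11139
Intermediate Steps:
Function('b')(X, o) = -24 (Function('b')(X, o) = Add(6, Mul(-1, Mul(6, 5))) = Add(6, Mul(-1, 30)) = Add(6, -30) = -24)
G = -3648 (G = Mul(-24, Add(59, 93)) = Mul(-24, 152) = -3648)
w = -14787
Add(G, Mul(-1, w)) = Add(-3648, Mul(-1, -14787)) = Add(-3648, 14787) = 11139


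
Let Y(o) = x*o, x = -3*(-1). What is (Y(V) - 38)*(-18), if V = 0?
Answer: 684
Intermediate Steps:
x = 3
Y(o) = 3*o
(Y(V) - 38)*(-18) = (3*0 - 38)*(-18) = (0 - 38)*(-18) = -38*(-18) = 684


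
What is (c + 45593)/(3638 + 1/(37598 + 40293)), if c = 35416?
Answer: 6309872019/283367459 ≈ 22.267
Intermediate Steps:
(c + 45593)/(3638 + 1/(37598 + 40293)) = (35416 + 45593)/(3638 + 1/(37598 + 40293)) = 81009/(3638 + 1/77891) = 81009/(283367459/77891) = 81009*(77891/283367459) = 6309872019/283367459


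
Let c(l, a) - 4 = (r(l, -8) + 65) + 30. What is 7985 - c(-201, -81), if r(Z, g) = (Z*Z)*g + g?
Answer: 331102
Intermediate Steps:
r(Z, g) = g + g*Z² (r(Z, g) = Z²*g + g = g*Z² + g = g + g*Z²)
c(l, a) = 91 - 8*l² (c(l, a) = 4 + ((-8*(1 + l²) + 65) + 30) = 4 + (((-8 - 8*l²) + 65) + 30) = 4 + ((57 - 8*l²) + 30) = 4 + (87 - 8*l²) = 91 - 8*l²)
7985 - c(-201, -81) = 7985 - (91 - 8*(-201)²) = 7985 - (91 - 8*40401) = 7985 - (91 - 323208) = 7985 - 1*(-323117) = 7985 + 323117 = 331102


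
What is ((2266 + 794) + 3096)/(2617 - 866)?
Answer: 6156/1751 ≈ 3.5157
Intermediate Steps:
((2266 + 794) + 3096)/(2617 - 866) = (3060 + 3096)/1751 = 6156*(1/1751) = 6156/1751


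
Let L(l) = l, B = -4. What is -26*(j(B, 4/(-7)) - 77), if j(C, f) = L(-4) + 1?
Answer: 2080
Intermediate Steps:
j(C, f) = -3 (j(C, f) = -4 + 1 = -3)
-26*(j(B, 4/(-7)) - 77) = -26*(-3 - 77) = -26*(-80) = 2080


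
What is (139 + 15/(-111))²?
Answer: 26399044/1369 ≈ 19283.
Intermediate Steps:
(139 + 15/(-111))² = (139 + 15*(-1/111))² = (139 - 5/37)² = (5138/37)² = 26399044/1369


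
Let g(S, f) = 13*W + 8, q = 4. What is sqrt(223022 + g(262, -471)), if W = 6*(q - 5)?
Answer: 62*sqrt(58) ≈ 472.18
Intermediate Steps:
W = -6 (W = 6*(4 - 5) = 6*(-1) = -6)
g(S, f) = -70 (g(S, f) = 13*(-6) + 8 = -78 + 8 = -70)
sqrt(223022 + g(262, -471)) = sqrt(223022 - 70) = sqrt(222952) = 62*sqrt(58)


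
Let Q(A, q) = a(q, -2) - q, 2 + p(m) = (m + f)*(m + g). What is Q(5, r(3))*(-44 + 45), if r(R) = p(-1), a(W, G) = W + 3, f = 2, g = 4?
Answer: 3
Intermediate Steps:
a(W, G) = 3 + W
p(m) = -2 + (2 + m)*(4 + m) (p(m) = -2 + (m + 2)*(m + 4) = -2 + (2 + m)*(4 + m))
r(R) = 1 (r(R) = 6 + (-1)**2 + 6*(-1) = 6 + 1 - 6 = 1)
Q(A, q) = 3 (Q(A, q) = (3 + q) - q = 3)
Q(5, r(3))*(-44 + 45) = 3*(-44 + 45) = 3*1 = 3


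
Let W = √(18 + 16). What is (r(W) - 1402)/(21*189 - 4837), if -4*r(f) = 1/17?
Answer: 95337/59024 ≈ 1.6152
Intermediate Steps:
W = √34 ≈ 5.8309
r(f) = -1/68 (r(f) = -¼/17 = -¼*1/17 = -1/68)
(r(W) - 1402)/(21*189 - 4837) = (-1/68 - 1402)/(21*189 - 4837) = -95337/(68*(3969 - 4837)) = -95337/68/(-868) = -95337/68*(-1/868) = 95337/59024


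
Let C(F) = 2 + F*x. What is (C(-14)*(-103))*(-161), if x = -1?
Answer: 265328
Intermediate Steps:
C(F) = 2 - F (C(F) = 2 + F*(-1) = 2 - F)
(C(-14)*(-103))*(-161) = ((2 - 1*(-14))*(-103))*(-161) = ((2 + 14)*(-103))*(-161) = (16*(-103))*(-161) = -1648*(-161) = 265328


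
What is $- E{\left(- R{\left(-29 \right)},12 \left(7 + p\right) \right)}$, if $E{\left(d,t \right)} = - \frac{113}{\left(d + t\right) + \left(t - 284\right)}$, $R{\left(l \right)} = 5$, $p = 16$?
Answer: $\frac{113}{263} \approx 0.42966$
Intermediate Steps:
$E{\left(d,t \right)} = - \frac{113}{-284 + d + 2 t}$ ($E{\left(d,t \right)} = - \frac{113}{\left(d + t\right) + \left(-284 + t\right)} = - \frac{113}{-284 + d + 2 t}$)
$- E{\left(- R{\left(-29 \right)},12 \left(7 + p\right) \right)} = - \frac{-113}{-284 - 5 + 2 \cdot 12 \left(7 + 16\right)} = - \frac{-113}{-284 - 5 + 2 \cdot 12 \cdot 23} = - \frac{-113}{-284 - 5 + 2 \cdot 276} = - \frac{-113}{-284 - 5 + 552} = - \frac{-113}{263} = \left(-1\right) \left(- \frac{113}{263}\right) = \frac{113}{263}$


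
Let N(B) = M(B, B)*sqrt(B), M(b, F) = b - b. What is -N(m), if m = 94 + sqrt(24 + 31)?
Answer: 0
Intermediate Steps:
M(b, F) = 0
m = 94 + sqrt(55) ≈ 101.42
N(B) = 0 (N(B) = 0*sqrt(B) = 0)
-N(m) = -1*0 = 0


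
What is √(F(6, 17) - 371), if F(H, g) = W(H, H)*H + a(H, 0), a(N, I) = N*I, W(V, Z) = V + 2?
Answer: I*√323 ≈ 17.972*I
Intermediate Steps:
W(V, Z) = 2 + V
a(N, I) = I*N
F(H, g) = H*(2 + H) (F(H, g) = (2 + H)*H + 0*H = H*(2 + H) + 0 = H*(2 + H))
√(F(6, 17) - 371) = √(6*(2 + 6) - 371) = √(6*8 - 371) = √(48 - 371) = √(-323) = I*√323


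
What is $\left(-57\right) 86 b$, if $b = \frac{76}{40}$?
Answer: $- \frac{46569}{5} \approx -9313.8$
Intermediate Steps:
$b = \frac{19}{10}$ ($b = 76 \cdot \frac{1}{40} = \frac{19}{10} \approx 1.9$)
$\left(-57\right) 86 b = \left(-57\right) 86 \cdot \frac{19}{10} = \left(-4902\right) \frac{19}{10} = - \frac{46569}{5}$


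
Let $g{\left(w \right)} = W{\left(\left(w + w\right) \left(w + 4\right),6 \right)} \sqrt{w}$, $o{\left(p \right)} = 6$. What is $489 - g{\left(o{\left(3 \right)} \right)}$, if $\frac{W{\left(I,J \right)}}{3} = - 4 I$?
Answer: $489 + 1440 \sqrt{6} \approx 4016.3$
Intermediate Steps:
$W{\left(I,J \right)} = - 12 I$ ($W{\left(I,J \right)} = 3 \left(- 4 I\right) = - 12 I$)
$g{\left(w \right)} = - 24 w^{\frac{3}{2}} \left(4 + w\right)$ ($g{\left(w \right)} = - 12 \left(w + w\right) \left(w + 4\right) \sqrt{w} = - 12 \cdot 2 w \left(4 + w\right) \sqrt{w} = - 24 w \left(4 + w\right) \sqrt{w} = - 24 w^{\frac{3}{2}} \left(4 + w\right)$)
$489 - g{\left(o{\left(3 \right)} \right)} = 489 - 24 \cdot 6^{\frac{3}{2}} \left(-4 - 6\right) = 489 - 24 \cdot 6 \sqrt{6} \left(-4 - 6\right) = 489 - 24 \cdot 6 \sqrt{6} \left(-10\right) = 489 - - 1440 \sqrt{6} = 489 + 1440 \sqrt{6}$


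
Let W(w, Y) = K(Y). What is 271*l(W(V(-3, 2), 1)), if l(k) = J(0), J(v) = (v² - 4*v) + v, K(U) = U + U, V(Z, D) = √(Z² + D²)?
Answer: 0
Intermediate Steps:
V(Z, D) = √(D² + Z²)
K(U) = 2*U
W(w, Y) = 2*Y
J(v) = v² - 3*v
l(k) = 0 (l(k) = 0*(-3 + 0) = 0*(-3) = 0)
271*l(W(V(-3, 2), 1)) = 271*0 = 0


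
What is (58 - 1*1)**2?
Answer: 3249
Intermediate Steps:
(58 - 1*1)**2 = (58 - 1)**2 = 57**2 = 3249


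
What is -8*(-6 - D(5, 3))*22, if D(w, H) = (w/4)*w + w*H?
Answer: 4796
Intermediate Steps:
D(w, H) = w**2/4 + H*w (D(w, H) = (w*(1/4))*w + H*w = (w/4)*w + H*w = w**2/4 + H*w)
-8*(-6 - D(5, 3))*22 = -8*(-6 - 5*(5 + 4*3)/4)*22 = -8*(-6 - 5*(5 + 12)/4)*22 = -8*(-6 - 5*17/4)*22 = -8*(-6 - 1*85/4)*22 = -8*(-6 - 85/4)*22 = -8*(-109/4)*22 = 218*22 = 4796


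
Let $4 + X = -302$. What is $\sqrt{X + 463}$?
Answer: $\sqrt{157} \approx 12.53$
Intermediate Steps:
$X = -306$ ($X = -4 - 302 = -306$)
$\sqrt{X + 463} = \sqrt{-306 + 463} = \sqrt{157}$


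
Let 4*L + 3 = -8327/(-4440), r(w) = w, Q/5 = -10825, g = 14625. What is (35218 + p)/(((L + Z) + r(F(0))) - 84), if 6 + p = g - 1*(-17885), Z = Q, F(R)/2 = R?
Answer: -1202742720/962756833 ≈ -1.2493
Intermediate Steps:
F(R) = 2*R
Q = -54125 (Q = 5*(-10825) = -54125)
Z = -54125
p = 32504 (p = -6 + (14625 - 1*(-17885)) = -6 + (14625 + 17885) = -6 + 32510 = 32504)
L = -4993/17760 (L = -3/4 + (-8327/(-4440))/4 = -3/4 + (-8327*(-1/4440))/4 = -3/4 + (1/4)*(8327/4440) = -3/4 + 8327/17760 = -4993/17760 ≈ -0.28114)
(35218 + p)/(((L + Z) + r(F(0))) - 84) = (35218 + 32504)/(((-4993/17760 - 54125) + 2*0) - 84) = 67722/((-961264993/17760 + 0) - 84) = 67722/(-961264993/17760 - 84) = 67722/(-962756833/17760) = 67722*(-17760/962756833) = -1202742720/962756833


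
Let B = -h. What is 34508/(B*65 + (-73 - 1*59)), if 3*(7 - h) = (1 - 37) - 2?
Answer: -103524/4231 ≈ -24.468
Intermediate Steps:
h = 59/3 (h = 7 - ((1 - 37) - 2)/3 = 7 - (-36 - 2)/3 = 7 - ⅓*(-38) = 7 + 38/3 = 59/3 ≈ 19.667)
B = -59/3 (B = -1*59/3 = -59/3 ≈ -19.667)
34508/(B*65 + (-73 - 1*59)) = 34508/(-59/3*65 + (-73 - 1*59)) = 34508/(-3835/3 + (-73 - 59)) = 34508/(-3835/3 - 132) = 34508/(-4231/3) = 34508*(-3/4231) = -103524/4231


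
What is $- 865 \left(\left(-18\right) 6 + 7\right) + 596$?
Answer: $87961$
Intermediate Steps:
$- 865 \left(\left(-18\right) 6 + 7\right) + 596 = - 865 \left(-108 + 7\right) + 596 = \left(-865\right) \left(-101\right) + 596 = 87365 + 596 = 87961$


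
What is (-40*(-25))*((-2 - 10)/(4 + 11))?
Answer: -800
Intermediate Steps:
(-40*(-25))*((-2 - 10)/(4 + 11)) = 1000*(-12/15) = 1000*(-12*1/15) = 1000*(-⅘) = -800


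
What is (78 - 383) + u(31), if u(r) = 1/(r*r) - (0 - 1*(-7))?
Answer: -299831/961 ≈ -312.00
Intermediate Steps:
u(r) = -7 + r⁻² (u(r) = r⁻² - (0 + 7) = r⁻² - 1*7 = r⁻² - 7 = -7 + r⁻²)
(78 - 383) + u(31) = (78 - 383) + (-7 + 31⁻²) = -305 + (-7 + 1/961) = -305 - 6726/961 = -299831/961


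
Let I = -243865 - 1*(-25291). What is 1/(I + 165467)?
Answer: -1/53107 ≈ -1.8830e-5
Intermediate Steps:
I = -218574 (I = -243865 + 25291 = -218574)
1/(I + 165467) = 1/(-218574 + 165467) = 1/(-53107) = -1/53107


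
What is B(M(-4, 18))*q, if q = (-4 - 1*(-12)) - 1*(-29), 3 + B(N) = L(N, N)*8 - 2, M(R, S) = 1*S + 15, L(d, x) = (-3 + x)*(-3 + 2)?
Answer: -9065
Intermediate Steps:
L(d, x) = 3 - x (L(d, x) = (-3 + x)*(-1) = 3 - x)
M(R, S) = 15 + S (M(R, S) = S + 15 = 15 + S)
B(N) = 19 - 8*N (B(N) = -3 + ((3 - N)*8 - 2) = -3 + ((24 - 8*N) - 2) = -3 + (22 - 8*N) = 19 - 8*N)
q = 37 (q = (-4 + 12) + 29 = 8 + 29 = 37)
B(M(-4, 18))*q = (19 - 8*(15 + 18))*37 = (19 - 8*33)*37 = (19 - 264)*37 = -245*37 = -9065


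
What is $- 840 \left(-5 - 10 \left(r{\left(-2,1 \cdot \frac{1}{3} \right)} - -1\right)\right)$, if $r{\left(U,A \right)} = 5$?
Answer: $54600$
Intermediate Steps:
$- 840 \left(-5 - 10 \left(r{\left(-2,1 \cdot \frac{1}{3} \right)} - -1\right)\right) = - 840 \left(-5 - 10 \left(5 - -1\right)\right) = - 840 \left(-5 - 10 \left(5 + 1\right)\right) = - 840 \left(-5 - 60\right) = \left(-840\right) \left(-65\right) = 54600$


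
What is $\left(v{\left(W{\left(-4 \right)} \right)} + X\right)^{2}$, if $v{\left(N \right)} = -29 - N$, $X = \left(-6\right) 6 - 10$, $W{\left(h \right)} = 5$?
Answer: $6400$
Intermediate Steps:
$X = -46$ ($X = -36 - 10 = -46$)
$\left(v{\left(W{\left(-4 \right)} \right)} + X\right)^{2} = \left(\left(-29 - 5\right) - 46\right)^{2} = \left(-34 - 46\right)^{2} = \left(-80\right)^{2} = 6400$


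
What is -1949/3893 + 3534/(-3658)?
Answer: -336892/229687 ≈ -1.4667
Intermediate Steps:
-1949/3893 + 3534/(-3658) = -1949*1/3893 + 3534*(-1/3658) = -1949/3893 - 57/59 = -336892/229687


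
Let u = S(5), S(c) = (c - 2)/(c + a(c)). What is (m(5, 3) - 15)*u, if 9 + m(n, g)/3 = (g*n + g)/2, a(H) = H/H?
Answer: -15/2 ≈ -7.5000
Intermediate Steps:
a(H) = 1
S(c) = (-2 + c)/(1 + c) (S(c) = (c - 2)/(c + 1) = (-2 + c)/(1 + c))
u = ½ (u = (-2 + 5)/(1 + 5) = 3/6 = (⅙)*3 = ½ ≈ 0.50000)
m(n, g) = -27 + 3*g/2 + 3*g*n/2 (m(n, g) = -27 + 3*((g*n + g)/2) = -27 + 3*((g + g*n)*(½)) = -27 + 3*(g/2 + g*n/2) = -27 + (3*g/2 + 3*g*n/2) = -27 + 3*g/2 + 3*g*n/2)
(m(5, 3) - 15)*u = ((-27 + (3/2)*3 + (3/2)*3*5) - 15)*(½) = ((-27 + 9/2 + 45/2) - 15)*(½) = (0 - 15)*(½) = -15*½ = -15/2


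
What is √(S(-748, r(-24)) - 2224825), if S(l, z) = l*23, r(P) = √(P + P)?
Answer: I*√2242029 ≈ 1497.3*I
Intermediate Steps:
r(P) = √2*√P (r(P) = √(2*P) = √2*√P)
S(l, z) = 23*l
√(S(-748, r(-24)) - 2224825) = √(23*(-748) - 2224825) = √(-17204 - 2224825) = √(-2242029) = I*√2242029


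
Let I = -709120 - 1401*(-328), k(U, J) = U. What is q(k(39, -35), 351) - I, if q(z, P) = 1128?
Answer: 250720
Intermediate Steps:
I = -249592 (I = -709120 + 459528 = -249592)
q(k(39, -35), 351) - I = 1128 - 1*(-249592) = 1128 + 249592 = 250720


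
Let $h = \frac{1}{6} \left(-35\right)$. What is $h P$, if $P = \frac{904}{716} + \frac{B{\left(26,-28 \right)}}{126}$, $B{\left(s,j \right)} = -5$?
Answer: $- \frac{137905}{19332} \approx -7.1335$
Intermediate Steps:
$h = - \frac{35}{6}$ ($h = \frac{1}{6} \left(-35\right) = - \frac{35}{6} \approx -5.8333$)
$P = \frac{27581}{22554}$ ($P = \frac{904}{716} - \frac{5}{126} = 904 \cdot \frac{1}{716} - \frac{5}{126} = \frac{226}{179} - \frac{5}{126} = \frac{27581}{22554} \approx 1.2229$)
$h P = \left(- \frac{35}{6}\right) \frac{27581}{22554} = - \frac{137905}{19332}$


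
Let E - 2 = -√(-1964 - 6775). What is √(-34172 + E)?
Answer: √(-34170 - 3*I*√971) ≈ 0.2529 - 184.85*I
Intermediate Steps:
E = 2 - 3*I*√971 (E = 2 - √(-1964 - 6775) = 2 - √(-8739) = 2 - 3*I*√971 ≈ 2.0 - 93.483*I)
√(-34172 + E) = √(-34172 + (2 - 3*I*√971)) = √(-34170 - 3*I*√971)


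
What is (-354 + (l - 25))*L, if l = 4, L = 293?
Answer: -109875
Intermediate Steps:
(-354 + (l - 25))*L = (-354 + (4 - 25))*293 = (-354 - 21)*293 = -375*293 = -109875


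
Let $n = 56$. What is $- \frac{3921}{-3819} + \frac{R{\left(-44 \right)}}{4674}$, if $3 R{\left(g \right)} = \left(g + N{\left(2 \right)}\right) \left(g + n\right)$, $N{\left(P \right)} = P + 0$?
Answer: $\frac{51711}{52193} \approx 0.99076$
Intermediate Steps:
$N{\left(P \right)} = P$
$R{\left(g \right)} = \frac{\left(2 + g\right) \left(56 + g\right)}{3}$ ($R{\left(g \right)} = \frac{\left(g + 2\right) \left(g + 56\right)}{3} = \frac{\left(2 + g\right) \left(56 + g\right)}{3}$)
$- \frac{3921}{-3819} + \frac{R{\left(-44 \right)}}{4674} = - \frac{3921}{-3819} + \frac{\frac{112}{3} + \frac{\left(-44\right)^{2}}{3} + \frac{58}{3} \left(-44\right)}{4674} = \left(-3921\right) \left(- \frac{1}{3819}\right) + \left(\frac{112}{3} + \frac{1}{3} \cdot 1936 - \frac{2552}{3}\right) \frac{1}{4674} = \frac{1307}{1273} + \left(\frac{112}{3} + \frac{1936}{3} - \frac{2552}{3}\right) \frac{1}{4674} = \frac{1307}{1273} - \frac{28}{779} = \frac{51711}{52193}$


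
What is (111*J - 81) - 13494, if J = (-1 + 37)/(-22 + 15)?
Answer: -99021/7 ≈ -14146.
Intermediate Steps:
J = -36/7 (J = 36/(-7) = 36*(-⅐) = -36/7 ≈ -5.1429)
(111*J - 81) - 13494 = (111*(-36/7) - 81) - 13494 = (-3996/7 - 81) - 13494 = -4563/7 - 13494 = -99021/7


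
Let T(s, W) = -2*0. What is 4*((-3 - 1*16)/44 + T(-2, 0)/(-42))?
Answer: -19/11 ≈ -1.7273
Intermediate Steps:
T(s, W) = 0
4*((-3 - 1*16)/44 + T(-2, 0)/(-42)) = 4*((-3 - 1*16)/44 + 0/(-42)) = 4*((-3 - 16)*(1/44) + 0*(-1/42)) = 4*(-19*1/44 + 0) = 4*(-19/44 + 0) = 4*(-19/44) = -19/11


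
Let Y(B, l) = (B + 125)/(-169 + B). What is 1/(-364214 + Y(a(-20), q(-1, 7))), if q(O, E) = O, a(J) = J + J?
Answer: -209/76120811 ≈ -2.7456e-6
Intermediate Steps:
a(J) = 2*J
Y(B, l) = (125 + B)/(-169 + B)
1/(-364214 + Y(a(-20), q(-1, 7))) = 1/(-364214 + (125 + 2*(-20))/(-169 + 2*(-20))) = 1/(-364214 + (125 - 40)/(-169 - 40)) = 1/(-364214 + 85/(-209)) = 1/(-364214 - 1/209*85) = 1/(-364214 - 85/209) = 1/(-76120811/209) = -209/76120811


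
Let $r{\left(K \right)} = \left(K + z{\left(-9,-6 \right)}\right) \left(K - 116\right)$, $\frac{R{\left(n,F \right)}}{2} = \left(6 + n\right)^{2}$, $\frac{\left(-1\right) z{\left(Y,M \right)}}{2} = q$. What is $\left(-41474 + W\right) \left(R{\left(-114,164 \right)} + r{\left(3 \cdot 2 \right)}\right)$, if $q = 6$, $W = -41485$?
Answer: $-1990020492$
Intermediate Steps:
$z{\left(Y,M \right)} = -12$ ($z{\left(Y,M \right)} = \left(-2\right) 6 = -12$)
$R{\left(n,F \right)} = 2 \left(6 + n\right)^{2}$
$r{\left(K \right)} = \left(-116 + K\right) \left(-12 + K\right)$ ($r{\left(K \right)} = \left(K - 12\right) \left(K - 116\right) = \left(-12 + K\right) \left(-116 + K\right) = \left(-116 + K\right) \left(-12 + K\right)$)
$\left(-41474 + W\right) \left(R{\left(-114,164 \right)} + r{\left(3 \cdot 2 \right)}\right) = \left(-41474 - 41485\right) \left(2 \left(6 - 114\right)^{2} + \left(1392 + \left(3 \cdot 2\right)^{2} - 128 \cdot 3 \cdot 2\right)\right) = - 82959 \left(2 \left(-108\right)^{2} + \left(1392 + 6^{2} - 768\right)\right) = - 82959 \left(2 \cdot 11664 + \left(1392 + 36 - 768\right)\right) = - 82959 \left(23328 + 660\right) = \left(-82959\right) 23988 = -1990020492$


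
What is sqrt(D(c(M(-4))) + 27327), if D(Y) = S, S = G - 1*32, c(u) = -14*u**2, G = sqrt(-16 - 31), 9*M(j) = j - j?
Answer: sqrt(27295 + I*sqrt(47)) ≈ 165.21 + 0.021*I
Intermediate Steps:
M(j) = 0 (M(j) = (j - j)/9 = (1/9)*0 = 0)
G = I*sqrt(47) (G = sqrt(-47) = I*sqrt(47) ≈ 6.8557*I)
S = -32 + I*sqrt(47) (S = I*sqrt(47) - 1*32 = I*sqrt(47) - 32 = -32 + I*sqrt(47) ≈ -32.0 + 6.8557*I)
D(Y) = -32 + I*sqrt(47)
sqrt(D(c(M(-4))) + 27327) = sqrt((-32 + I*sqrt(47)) + 27327) = sqrt(27295 + I*sqrt(47))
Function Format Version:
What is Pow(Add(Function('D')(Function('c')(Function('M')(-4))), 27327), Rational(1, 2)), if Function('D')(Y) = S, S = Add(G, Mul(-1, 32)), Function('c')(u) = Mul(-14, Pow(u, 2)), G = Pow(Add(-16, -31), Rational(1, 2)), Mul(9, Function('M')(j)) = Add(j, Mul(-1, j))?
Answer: Pow(Add(27295, Mul(I, Pow(47, Rational(1, 2)))), Rational(1, 2)) ≈ Add(165.21, Mul(0.021, I))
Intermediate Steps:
Function('M')(j) = 0 (Function('M')(j) = Mul(Rational(1, 9), Add(j, Mul(-1, j))) = Mul(Rational(1, 9), 0) = 0)
G = Mul(I, Pow(47, Rational(1, 2))) (G = Pow(-47, Rational(1, 2)) = Mul(I, Pow(47, Rational(1, 2))) ≈ Mul(6.8557, I))
S = Add(-32, Mul(I, Pow(47, Rational(1, 2)))) (S = Add(Mul(I, Pow(47, Rational(1, 2))), Mul(-1, 32)) = Add(Mul(I, Pow(47, Rational(1, 2))), -32) = Add(-32, Mul(I, Pow(47, Rational(1, 2)))) ≈ Add(-32.000, Mul(6.8557, I)))
Function('D')(Y) = Add(-32, Mul(I, Pow(47, Rational(1, 2))))
Pow(Add(Function('D')(Function('c')(Function('M')(-4))), 27327), Rational(1, 2)) = Pow(Add(Add(-32, Mul(I, Pow(47, Rational(1, 2)))), 27327), Rational(1, 2)) = Pow(Add(27295, Mul(I, Pow(47, Rational(1, 2)))), Rational(1, 2))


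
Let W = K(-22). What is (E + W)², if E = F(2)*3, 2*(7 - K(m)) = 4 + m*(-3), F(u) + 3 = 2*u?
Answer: 625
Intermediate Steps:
F(u) = -3 + 2*u
K(m) = 5 + 3*m/2 (K(m) = 7 - (4 + m*(-3))/2 = 7 - (4 - 3*m)/2 = 7 + (-2 + 3*m/2) = 5 + 3*m/2)
W = -28 (W = 5 + (3/2)*(-22) = 5 - 33 = -28)
E = 3 (E = (-3 + 2*2)*3 = (-3 + 4)*3 = 1*3 = 3)
(E + W)² = (3 - 28)² = (-25)² = 625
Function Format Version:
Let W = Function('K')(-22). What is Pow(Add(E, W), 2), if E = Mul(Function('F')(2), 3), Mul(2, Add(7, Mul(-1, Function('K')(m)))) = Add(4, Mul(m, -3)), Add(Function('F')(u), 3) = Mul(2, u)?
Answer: 625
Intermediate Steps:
Function('F')(u) = Add(-3, Mul(2, u))
Function('K')(m) = Add(5, Mul(Rational(3, 2), m)) (Function('K')(m) = Add(7, Mul(Rational(-1, 2), Add(4, Mul(m, -3)))) = Add(7, Mul(Rational(-1, 2), Add(4, Mul(-3, m)))) = Add(7, Add(-2, Mul(Rational(3, 2), m))) = Add(5, Mul(Rational(3, 2), m)))
W = -28 (W = Add(5, Mul(Rational(3, 2), -22)) = Add(5, -33) = -28)
E = 3 (E = Mul(Add(-3, Mul(2, 2)), 3) = Mul(Add(-3, 4), 3) = Mul(1, 3) = 3)
Pow(Add(E, W), 2) = Pow(Add(3, -28), 2) = Pow(-25, 2) = 625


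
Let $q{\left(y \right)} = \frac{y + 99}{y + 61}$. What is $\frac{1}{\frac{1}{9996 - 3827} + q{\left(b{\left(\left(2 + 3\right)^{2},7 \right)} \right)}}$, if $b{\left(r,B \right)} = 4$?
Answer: $\frac{400985}{635472} \approx 0.631$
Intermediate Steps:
$q{\left(y \right)} = \frac{99 + y}{61 + y}$
$\frac{1}{\frac{1}{9996 - 3827} + q{\left(b{\left(\left(2 + 3\right)^{2},7 \right)} \right)}} = \frac{1}{\frac{1}{9996 - 3827} + \frac{99 + 4}{61 + 4}} = \frac{1}{\frac{1}{6169} + \frac{1}{65} \cdot 103} = \frac{1}{\frac{1}{6169} + \frac{103}{65}} = \frac{1}{\frac{635472}{400985}} = \frac{400985}{635472}$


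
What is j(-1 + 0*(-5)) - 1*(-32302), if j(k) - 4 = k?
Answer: 32305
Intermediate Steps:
j(k) = 4 + k
j(-1 + 0*(-5)) - 1*(-32302) = (4 + (-1 + 0*(-5))) - 1*(-32302) = (4 + (-1 + 0)) + 32302 = (4 - 1) + 32302 = 3 + 32302 = 32305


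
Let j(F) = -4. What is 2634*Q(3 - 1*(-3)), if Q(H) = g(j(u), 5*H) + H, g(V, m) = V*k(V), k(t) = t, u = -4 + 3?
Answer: 57948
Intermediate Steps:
u = -1
g(V, m) = V² (g(V, m) = V*V = V²)
Q(H) = 16 + H (Q(H) = (-4)² + H = 16 + H)
2634*Q(3 - 1*(-3)) = 2634*(16 + (3 - 1*(-3))) = 2634*(16 + (3 + 3)) = 2634*(16 + 6) = 2634*22 = 57948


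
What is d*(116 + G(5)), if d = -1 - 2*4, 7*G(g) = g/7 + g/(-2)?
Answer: -102087/98 ≈ -1041.7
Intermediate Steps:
G(g) = -5*g/98 (G(g) = (g/7 + g/(-2))/7 = (g*(⅐) + g*(-½))/7 = (g/7 - g/2)/7 = (-5*g/14)/7 = -5*g/98)
d = -9 (d = -1 - 8 = -9)
d*(116 + G(5)) = -9*(116 - 5/98*5) = -9*(116 - 25/98) = -9*11343/98 = -102087/98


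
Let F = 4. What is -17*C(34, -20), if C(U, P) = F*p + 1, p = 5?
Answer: -357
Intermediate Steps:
C(U, P) = 21 (C(U, P) = 4*5 + 1 = 20 + 1 = 21)
-17*C(34, -20) = -17*21 = -357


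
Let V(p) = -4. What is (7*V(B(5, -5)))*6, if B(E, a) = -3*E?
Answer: -168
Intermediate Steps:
(7*V(B(5, -5)))*6 = (7*(-4))*6 = -28*6 = -168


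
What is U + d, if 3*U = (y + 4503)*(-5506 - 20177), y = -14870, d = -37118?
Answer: 88714769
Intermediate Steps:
U = 88751887 (U = ((-14870 + 4503)*(-5506 - 20177))/3 = (-10367*(-25683))/3 = (⅓)*266255661 = 88751887)
U + d = 88751887 - 37118 = 88714769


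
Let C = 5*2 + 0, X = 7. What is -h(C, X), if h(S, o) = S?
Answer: -10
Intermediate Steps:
C = 10 (C = 10 + 0 = 10)
-h(C, X) = -1*10 = -10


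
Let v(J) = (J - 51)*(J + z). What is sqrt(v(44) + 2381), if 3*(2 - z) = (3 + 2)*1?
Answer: 2*sqrt(4659)/3 ≈ 45.505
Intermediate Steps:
z = 1/3 (z = 2 - (3 + 2)/3 = 2 - 5/3 = 1/3 ≈ 0.33333)
v(J) = (-51 + J)*(1/3 + J) (v(J) = (J - 51)*(J + 1/3) = (-51 + J)*(1/3 + J))
sqrt(v(44) + 2381) = sqrt((-17 + 44**2 - 152/3*44) + 2381) = sqrt((-17 + 1936 - 6688/3) + 2381) = sqrt(-931/3 + 2381) = sqrt(6212/3) = 2*sqrt(4659)/3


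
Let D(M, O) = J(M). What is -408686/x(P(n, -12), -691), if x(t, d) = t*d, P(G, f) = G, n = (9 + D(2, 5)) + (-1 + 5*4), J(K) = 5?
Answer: 408686/22803 ≈ 17.922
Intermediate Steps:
D(M, O) = 5
n = 33 (n = (9 + 5) + (-1 + 5*4) = 14 + (-1 + 20) = 14 + 19 = 33)
x(t, d) = d*t
-408686/x(P(n, -12), -691) = -408686/((-691*33)) = -408686/(-22803) = -408686*(-1/22803) = 408686/22803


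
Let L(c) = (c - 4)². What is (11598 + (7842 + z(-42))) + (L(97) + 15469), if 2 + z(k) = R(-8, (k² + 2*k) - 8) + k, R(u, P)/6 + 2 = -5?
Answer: 43472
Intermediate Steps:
R(u, P) = -42 (R(u, P) = -12 + 6*(-5) = -12 - 30 = -42)
L(c) = (-4 + c)²
z(k) = -44 + k (z(k) = -2 + (-42 + k) = -44 + k)
(11598 + (7842 + z(-42))) + (L(97) + 15469) = (11598 + (7842 + (-44 - 42))) + ((-4 + 97)² + 15469) = (11598 + (7842 - 86)) + (93² + 15469) = (11598 + 7756) + (8649 + 15469) = 19354 + 24118 = 43472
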